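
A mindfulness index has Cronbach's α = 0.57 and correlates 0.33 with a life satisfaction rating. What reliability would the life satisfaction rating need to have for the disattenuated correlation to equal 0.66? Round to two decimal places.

r_true = r_obs / √(r_xx · r_yy) ⇒ 0.66 = 0.33 / √(0.57 · r_yy).
√(0.57 · r_yy) = 0.33 / 0.66 = 0.5000; 0.57 · r_yy = 0.2500; r_yy = 0.2500 / 0.57 ≈ 0.44.

0.44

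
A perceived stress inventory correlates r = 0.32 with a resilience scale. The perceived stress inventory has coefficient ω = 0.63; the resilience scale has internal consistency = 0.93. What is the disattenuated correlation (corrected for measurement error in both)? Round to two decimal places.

r_true = r_obs / √(r_xx · r_yy) = 0.32 / √(0.63 × 0.93) = 0.32 / √0.5859 = 0.32 / 0.7654 ≈ 0.42.

0.42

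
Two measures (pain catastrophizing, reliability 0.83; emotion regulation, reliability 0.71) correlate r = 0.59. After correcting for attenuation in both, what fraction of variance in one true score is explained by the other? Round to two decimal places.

Disattenuated r = 0.59 / √(0.83 × 0.71) = 0.59 / 0.7677 = 0.7685.
Shared true-score variance = 0.7685² = 0.5906 ≈ 0.59.

0.59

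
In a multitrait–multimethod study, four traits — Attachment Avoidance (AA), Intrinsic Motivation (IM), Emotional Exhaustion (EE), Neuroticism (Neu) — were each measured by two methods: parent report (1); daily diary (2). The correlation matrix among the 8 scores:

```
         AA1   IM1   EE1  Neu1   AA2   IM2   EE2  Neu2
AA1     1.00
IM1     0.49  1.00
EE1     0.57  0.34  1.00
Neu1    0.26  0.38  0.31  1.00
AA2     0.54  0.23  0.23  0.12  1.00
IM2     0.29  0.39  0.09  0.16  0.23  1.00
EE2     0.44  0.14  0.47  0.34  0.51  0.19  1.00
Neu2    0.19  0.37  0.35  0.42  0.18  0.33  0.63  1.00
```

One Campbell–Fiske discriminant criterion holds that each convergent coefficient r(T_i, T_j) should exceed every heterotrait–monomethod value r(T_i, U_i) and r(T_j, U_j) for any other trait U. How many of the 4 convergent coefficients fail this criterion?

Convergent coefficients and their comparison sets:
AA (methods 1·2): 0.54 vs {0.49, 0.23, 0.57, 0.51, 0.26, 0.18} → fail.
IM (methods 1·2): 0.39 vs {0.49, 0.23, 0.34, 0.19, 0.38, 0.33} → fail.
EE (methods 1·2): 0.47 vs {0.57, 0.51, 0.34, 0.19, 0.31, 0.63} → fail.
Neu (methods 1·2): 0.42 vs {0.26, 0.18, 0.38, 0.33, 0.31, 0.63} → fail.
4 of 4 fail.

4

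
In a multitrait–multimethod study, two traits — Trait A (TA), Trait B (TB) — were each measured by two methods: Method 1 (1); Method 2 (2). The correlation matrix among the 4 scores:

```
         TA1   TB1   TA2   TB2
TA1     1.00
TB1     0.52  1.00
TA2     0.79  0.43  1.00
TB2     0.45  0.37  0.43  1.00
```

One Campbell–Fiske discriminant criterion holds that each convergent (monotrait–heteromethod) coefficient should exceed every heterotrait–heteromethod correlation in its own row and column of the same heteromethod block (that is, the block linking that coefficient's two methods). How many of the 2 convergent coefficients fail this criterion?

Checking each validity diagonal entry against its comparison values:
TA (methods 1·2): 0.79 vs {0.45, 0.43} → pass.
TB (methods 1·2): 0.37 vs {0.43, 0.45} → fail.
1 of 2 fail.

1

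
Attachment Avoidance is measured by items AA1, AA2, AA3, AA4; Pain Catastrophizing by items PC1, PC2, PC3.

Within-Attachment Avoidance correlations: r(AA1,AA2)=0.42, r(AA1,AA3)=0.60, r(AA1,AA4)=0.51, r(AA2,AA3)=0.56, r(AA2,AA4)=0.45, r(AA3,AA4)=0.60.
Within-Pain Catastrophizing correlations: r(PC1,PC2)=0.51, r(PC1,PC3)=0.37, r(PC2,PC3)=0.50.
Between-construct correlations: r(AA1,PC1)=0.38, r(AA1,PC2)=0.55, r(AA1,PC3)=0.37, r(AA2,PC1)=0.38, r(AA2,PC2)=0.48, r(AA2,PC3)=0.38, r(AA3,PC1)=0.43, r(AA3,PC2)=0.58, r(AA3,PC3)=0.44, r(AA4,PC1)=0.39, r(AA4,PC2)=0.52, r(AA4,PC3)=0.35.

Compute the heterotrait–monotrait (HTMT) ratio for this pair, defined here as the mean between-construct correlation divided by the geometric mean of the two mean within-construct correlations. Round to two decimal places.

0.89

Mean between = 5.25/12 = 0.4375.
Mean within-AA = 3.14/6 = 0.5233; mean within-PC = 1.38/3 = 0.4600.
Geometric mean = √(0.5233 × 0.4600) = 0.4906.
HTMT = 0.4375 / 0.4906 = 0.89.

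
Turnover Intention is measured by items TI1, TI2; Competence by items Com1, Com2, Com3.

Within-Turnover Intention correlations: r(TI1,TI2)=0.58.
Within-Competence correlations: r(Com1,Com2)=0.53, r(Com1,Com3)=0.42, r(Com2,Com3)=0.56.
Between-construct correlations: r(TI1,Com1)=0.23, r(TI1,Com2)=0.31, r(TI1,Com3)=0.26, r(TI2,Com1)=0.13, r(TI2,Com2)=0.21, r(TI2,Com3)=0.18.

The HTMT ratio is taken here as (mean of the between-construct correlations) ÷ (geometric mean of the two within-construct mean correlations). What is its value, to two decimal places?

Mean between = 1.32/6 = 0.2200.
Mean within-TI = 0.58/1 = 0.5800; mean within-Com = 1.51/3 = 0.5033.
Geometric mean = √(0.5800 × 0.5033) = 0.5403.
HTMT = 0.2200 / 0.5403 = 0.41.

0.41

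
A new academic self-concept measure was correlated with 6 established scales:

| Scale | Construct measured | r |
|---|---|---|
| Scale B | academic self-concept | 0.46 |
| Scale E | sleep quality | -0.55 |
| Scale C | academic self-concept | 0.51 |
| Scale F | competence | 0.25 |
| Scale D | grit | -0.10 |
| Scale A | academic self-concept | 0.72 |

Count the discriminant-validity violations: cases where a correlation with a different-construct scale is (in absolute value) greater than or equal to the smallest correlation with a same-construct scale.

Convergent (same construct = academic self-concept): Scale B, Scale C, Scale A.
Smallest convergent = 0.46. Discriminant |r|: 0.55, 0.25, 0.10; count ≥ 0.46 → 1.

1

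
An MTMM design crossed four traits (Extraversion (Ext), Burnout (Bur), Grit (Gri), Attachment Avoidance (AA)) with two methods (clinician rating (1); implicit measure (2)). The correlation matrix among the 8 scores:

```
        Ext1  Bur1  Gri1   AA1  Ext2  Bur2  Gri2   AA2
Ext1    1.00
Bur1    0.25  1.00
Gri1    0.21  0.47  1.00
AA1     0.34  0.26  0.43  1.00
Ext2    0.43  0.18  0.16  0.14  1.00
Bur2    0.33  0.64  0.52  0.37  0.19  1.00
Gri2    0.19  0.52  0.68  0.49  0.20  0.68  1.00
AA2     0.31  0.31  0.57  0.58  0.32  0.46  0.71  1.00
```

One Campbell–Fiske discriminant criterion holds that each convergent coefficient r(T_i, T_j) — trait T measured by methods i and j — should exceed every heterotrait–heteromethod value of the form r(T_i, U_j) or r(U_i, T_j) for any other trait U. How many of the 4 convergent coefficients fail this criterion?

Checking each validity diagonal entry against its comparison values:
Ext (methods 1·2): 0.43 vs {0.33, 0.18, 0.19, 0.16, 0.31, 0.14} → pass.
Bur (methods 1·2): 0.64 vs {0.18, 0.33, 0.52, 0.52, 0.31, 0.37} → pass.
Gri (methods 1·2): 0.68 vs {0.16, 0.19, 0.52, 0.52, 0.57, 0.49} → pass.
AA (methods 1·2): 0.58 vs {0.14, 0.31, 0.37, 0.31, 0.49, 0.57} → pass.
0 of 4 fail.

0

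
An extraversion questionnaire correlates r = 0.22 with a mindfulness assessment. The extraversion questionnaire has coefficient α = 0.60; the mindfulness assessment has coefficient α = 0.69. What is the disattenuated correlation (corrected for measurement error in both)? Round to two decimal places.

r_true = r_obs / √(r_xx · r_yy) = 0.22 / √(0.60 × 0.69) = 0.22 / √0.4140 = 0.22 / 0.6434 ≈ 0.34.

0.34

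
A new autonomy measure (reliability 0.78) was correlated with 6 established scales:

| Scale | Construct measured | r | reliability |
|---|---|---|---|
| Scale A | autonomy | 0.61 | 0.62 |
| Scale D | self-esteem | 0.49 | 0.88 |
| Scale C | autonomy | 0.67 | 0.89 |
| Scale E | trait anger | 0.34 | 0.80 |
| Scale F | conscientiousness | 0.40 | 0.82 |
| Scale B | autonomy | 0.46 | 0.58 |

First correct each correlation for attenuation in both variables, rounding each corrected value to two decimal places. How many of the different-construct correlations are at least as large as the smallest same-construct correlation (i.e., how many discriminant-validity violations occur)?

0

Disattenuated r (r / √(r_scale · r_new)):
  Scale A (conv): 0.61 / √(0.62·0.78) = 0.88
  Scale D (disc): 0.49 / √(0.88·0.78) = 0.59
  Scale C (conv): 0.67 / √(0.89·0.78) = 0.80
  Scale E (disc): 0.34 / √(0.80·0.78) = 0.43
  Scale F (disc): 0.40 / √(0.82·0.78) = 0.50
  Scale B (conv): 0.46 / √(0.58·0.78) = 0.68
Smallest convergent = 0.68. Discriminant values: 0.59, 0.43, 0.50; count ≥ 0.68 → 0.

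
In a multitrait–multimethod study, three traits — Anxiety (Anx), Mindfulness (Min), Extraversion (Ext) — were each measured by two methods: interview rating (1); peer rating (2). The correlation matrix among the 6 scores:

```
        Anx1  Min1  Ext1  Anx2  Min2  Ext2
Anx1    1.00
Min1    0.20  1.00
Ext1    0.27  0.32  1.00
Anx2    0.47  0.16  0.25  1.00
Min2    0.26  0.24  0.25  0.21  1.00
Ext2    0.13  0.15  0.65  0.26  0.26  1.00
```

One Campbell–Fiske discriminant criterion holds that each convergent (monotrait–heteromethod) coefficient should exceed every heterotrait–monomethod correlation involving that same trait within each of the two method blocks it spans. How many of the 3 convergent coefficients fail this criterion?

Each convergent coefficient versus the relevant comparison correlations:
Anx (methods 1·2): 0.47 vs {0.20, 0.21, 0.27, 0.26} → pass.
Min (methods 1·2): 0.24 vs {0.20, 0.21, 0.32, 0.26} → fail.
Ext (methods 1·2): 0.65 vs {0.27, 0.26, 0.32, 0.26} → pass.
1 of 3 fail.

1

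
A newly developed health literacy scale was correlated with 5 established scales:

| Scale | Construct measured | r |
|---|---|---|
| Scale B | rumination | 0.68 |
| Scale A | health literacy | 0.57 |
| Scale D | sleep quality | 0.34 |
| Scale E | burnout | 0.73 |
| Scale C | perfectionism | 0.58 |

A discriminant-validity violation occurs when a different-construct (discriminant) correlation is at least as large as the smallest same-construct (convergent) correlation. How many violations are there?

3

Convergent (same construct = health literacy): Scale A.
Smallest convergent = 0.57. Discriminant values: 0.68, 0.34, 0.73, 0.58; count ≥ 0.57 → 3.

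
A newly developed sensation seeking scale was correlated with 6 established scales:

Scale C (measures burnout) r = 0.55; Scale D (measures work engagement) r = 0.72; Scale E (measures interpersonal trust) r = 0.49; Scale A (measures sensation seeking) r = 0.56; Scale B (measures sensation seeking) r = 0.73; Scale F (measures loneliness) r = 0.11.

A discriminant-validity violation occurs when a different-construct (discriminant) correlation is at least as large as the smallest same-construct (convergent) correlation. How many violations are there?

Convergent (same construct = sensation seeking): Scale A, Scale B.
Smallest convergent = 0.56. Discriminant values: 0.55, 0.72, 0.49, 0.11; count ≥ 0.56 → 1.

1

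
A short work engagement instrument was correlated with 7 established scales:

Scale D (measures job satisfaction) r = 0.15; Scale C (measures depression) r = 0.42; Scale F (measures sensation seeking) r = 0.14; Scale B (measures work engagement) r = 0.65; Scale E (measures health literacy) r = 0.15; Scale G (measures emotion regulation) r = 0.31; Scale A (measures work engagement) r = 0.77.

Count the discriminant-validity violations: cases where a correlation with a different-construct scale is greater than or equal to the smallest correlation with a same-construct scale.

0

Convergent (same construct = work engagement): Scale B, Scale A.
Smallest convergent = 0.65. Discriminant values: 0.15, 0.42, 0.14, 0.15, 0.31; count ≥ 0.65 → 0.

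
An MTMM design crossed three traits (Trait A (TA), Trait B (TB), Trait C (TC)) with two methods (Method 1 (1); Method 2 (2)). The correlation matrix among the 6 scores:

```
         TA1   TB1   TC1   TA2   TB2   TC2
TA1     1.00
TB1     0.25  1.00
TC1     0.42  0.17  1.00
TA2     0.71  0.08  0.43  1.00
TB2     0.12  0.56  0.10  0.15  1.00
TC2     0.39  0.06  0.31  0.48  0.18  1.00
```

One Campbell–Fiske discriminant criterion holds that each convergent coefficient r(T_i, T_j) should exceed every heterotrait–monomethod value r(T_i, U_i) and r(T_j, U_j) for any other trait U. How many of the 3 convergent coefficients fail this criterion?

1

Each convergent coefficient versus the relevant comparison correlations:
TA (methods 1·2): 0.71 vs {0.25, 0.15, 0.42, 0.48} → pass.
TB (methods 1·2): 0.56 vs {0.25, 0.15, 0.17, 0.18} → pass.
TC (methods 1·2): 0.31 vs {0.42, 0.48, 0.17, 0.18} → fail.
1 of 3 fail.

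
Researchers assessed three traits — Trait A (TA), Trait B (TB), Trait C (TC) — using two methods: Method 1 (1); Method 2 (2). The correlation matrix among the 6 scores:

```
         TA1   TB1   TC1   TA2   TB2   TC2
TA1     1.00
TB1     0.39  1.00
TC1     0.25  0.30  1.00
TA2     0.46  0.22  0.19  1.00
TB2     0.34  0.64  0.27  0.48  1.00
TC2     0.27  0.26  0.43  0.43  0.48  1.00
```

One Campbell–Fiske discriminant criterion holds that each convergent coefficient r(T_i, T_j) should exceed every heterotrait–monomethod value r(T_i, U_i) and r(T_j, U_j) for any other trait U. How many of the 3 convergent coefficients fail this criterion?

Convergent coefficients and their comparison sets:
TA (methods 1·2): 0.46 vs {0.39, 0.48, 0.25, 0.43} → fail.
TB (methods 1·2): 0.64 vs {0.39, 0.48, 0.30, 0.48} → pass.
TC (methods 1·2): 0.43 vs {0.25, 0.43, 0.30, 0.48} → fail.
2 of 3 fail.

2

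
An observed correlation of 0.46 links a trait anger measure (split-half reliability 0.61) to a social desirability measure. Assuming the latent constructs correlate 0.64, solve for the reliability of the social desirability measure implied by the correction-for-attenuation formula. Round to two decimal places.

0.85

r_true = r_obs / √(r_xx · r_yy) ⇒ 0.64 = 0.46 / √(0.61 · r_yy).
√(0.61 · r_yy) = 0.46 / 0.64 = 0.7188; 0.61 · r_yy = 0.5167; r_yy = 0.5167 / 0.61 ≈ 0.85.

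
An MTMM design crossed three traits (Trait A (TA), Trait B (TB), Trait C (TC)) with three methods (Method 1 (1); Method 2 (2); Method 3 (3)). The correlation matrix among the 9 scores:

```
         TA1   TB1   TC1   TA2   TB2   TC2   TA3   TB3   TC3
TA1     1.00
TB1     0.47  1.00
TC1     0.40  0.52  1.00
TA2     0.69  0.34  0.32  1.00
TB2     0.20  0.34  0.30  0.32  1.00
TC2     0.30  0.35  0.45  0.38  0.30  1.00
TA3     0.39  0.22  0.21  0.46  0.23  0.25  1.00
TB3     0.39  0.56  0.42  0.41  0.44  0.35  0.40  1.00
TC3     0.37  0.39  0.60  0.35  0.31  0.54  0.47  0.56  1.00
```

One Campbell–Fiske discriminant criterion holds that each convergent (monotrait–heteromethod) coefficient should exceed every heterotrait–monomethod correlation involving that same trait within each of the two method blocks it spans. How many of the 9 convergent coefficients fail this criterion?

Checking each validity diagonal entry against its comparison values:
TA (methods 1·2): 0.69 vs {0.47, 0.32, 0.40, 0.38} → pass.
TA (methods 1·3): 0.39 vs {0.47, 0.40, 0.40, 0.47} → fail.
TA (methods 2·3): 0.46 vs {0.32, 0.40, 0.38, 0.47} → fail.
TB (methods 1·2): 0.34 vs {0.47, 0.32, 0.52, 0.30} → fail.
TB (methods 1·3): 0.56 vs {0.47, 0.40, 0.52, 0.56} → fail.
TB (methods 2·3): 0.44 vs {0.32, 0.40, 0.30, 0.56} → fail.
TC (methods 1·2): 0.45 vs {0.40, 0.38, 0.52, 0.30} → fail.
TC (methods 1·3): 0.60 vs {0.40, 0.47, 0.52, 0.56} → pass.
TC (methods 2·3): 0.54 vs {0.38, 0.47, 0.30, 0.56} → fail.
7 of 9 fail.

7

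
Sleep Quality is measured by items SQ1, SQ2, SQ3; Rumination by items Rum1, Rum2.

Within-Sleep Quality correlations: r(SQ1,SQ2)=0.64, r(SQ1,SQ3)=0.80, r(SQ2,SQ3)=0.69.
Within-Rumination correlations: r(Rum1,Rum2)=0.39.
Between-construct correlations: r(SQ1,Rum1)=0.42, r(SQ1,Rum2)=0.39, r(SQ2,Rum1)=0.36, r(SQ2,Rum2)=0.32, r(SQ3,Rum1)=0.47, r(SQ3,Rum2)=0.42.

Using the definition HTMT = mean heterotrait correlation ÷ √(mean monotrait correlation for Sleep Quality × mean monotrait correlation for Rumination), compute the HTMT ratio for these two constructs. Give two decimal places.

Mean between = 2.38/6 = 0.3967.
Mean within-SQ = 2.13/3 = 0.7100; mean within-Rum = 0.39/1 = 0.3900.
Geometric mean = √(0.7100 × 0.3900) = 0.5262.
HTMT = 0.3967 / 0.5262 = 0.75.

0.75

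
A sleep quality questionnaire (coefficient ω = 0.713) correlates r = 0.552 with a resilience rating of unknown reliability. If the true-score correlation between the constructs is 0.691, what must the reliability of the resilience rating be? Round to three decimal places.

0.895

r_true = r_obs / √(r_xx · r_yy) ⇒ 0.691 = 0.552 / √(0.713 · r_yy).
√(0.713 · r_yy) = 0.552 / 0.691 = 0.7988; 0.713 · r_yy = 0.6381; r_yy = 0.6381 / 0.713 ≈ 0.895.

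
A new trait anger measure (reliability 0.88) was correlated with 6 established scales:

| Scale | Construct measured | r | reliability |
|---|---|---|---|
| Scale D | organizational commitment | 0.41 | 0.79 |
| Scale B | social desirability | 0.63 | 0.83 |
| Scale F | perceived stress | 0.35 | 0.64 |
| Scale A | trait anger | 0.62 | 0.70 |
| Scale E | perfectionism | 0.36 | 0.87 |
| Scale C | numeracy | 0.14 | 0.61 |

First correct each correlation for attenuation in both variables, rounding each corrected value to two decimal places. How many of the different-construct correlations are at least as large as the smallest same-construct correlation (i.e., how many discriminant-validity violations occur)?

0

Disattenuated r (r / √(r_scale · r_new)):
  Scale D (disc): 0.41 / √(0.79·0.88) = 0.49
  Scale B (disc): 0.63 / √(0.83·0.88) = 0.74
  Scale F (disc): 0.35 / √(0.64·0.88) = 0.47
  Scale A (conv): 0.62 / √(0.70·0.88) = 0.79
  Scale E (disc): 0.36 / √(0.87·0.88) = 0.41
  Scale C (disc): 0.14 / √(0.61·0.88) = 0.19
Smallest convergent = 0.79. Discriminant values: 0.49, 0.74, 0.47, 0.41, 0.19; count ≥ 0.79 → 0.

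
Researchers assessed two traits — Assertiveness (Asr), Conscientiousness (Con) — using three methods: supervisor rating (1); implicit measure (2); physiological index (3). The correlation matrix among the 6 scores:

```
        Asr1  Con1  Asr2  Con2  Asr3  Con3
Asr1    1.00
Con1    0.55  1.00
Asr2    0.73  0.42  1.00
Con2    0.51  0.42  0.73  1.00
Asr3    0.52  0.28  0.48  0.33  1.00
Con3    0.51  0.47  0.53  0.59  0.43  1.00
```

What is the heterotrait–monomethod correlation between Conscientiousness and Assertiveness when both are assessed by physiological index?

Different traits, same method: r(Con3, Asr3) = 0.43.

0.43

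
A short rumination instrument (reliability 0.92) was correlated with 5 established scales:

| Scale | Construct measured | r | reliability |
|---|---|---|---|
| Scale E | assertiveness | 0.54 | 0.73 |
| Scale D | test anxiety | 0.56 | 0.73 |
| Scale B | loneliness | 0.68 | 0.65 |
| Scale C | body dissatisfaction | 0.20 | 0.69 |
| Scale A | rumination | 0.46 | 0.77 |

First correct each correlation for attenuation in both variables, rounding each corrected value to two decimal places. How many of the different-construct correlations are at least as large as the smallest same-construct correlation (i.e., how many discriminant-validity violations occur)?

3

Disattenuated r (r / √(r_scale · r_new)):
  Scale E (disc): 0.54 / √(0.73·0.92) = 0.66
  Scale D (disc): 0.56 / √(0.73·0.92) = 0.68
  Scale B (disc): 0.68 / √(0.65·0.92) = 0.88
  Scale C (disc): 0.20 / √(0.69·0.92) = 0.25
  Scale A (conv): 0.46 / √(0.77·0.92) = 0.55
Smallest convergent = 0.55. Discriminant values: 0.66, 0.68, 0.88, 0.25; count ≥ 0.55 → 3.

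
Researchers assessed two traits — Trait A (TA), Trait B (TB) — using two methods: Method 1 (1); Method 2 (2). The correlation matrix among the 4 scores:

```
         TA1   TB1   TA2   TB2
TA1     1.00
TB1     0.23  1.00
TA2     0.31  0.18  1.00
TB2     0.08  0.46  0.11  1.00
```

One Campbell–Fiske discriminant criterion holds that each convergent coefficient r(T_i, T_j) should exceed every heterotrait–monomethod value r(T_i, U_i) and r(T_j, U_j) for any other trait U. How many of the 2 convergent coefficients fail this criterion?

Each convergent coefficient versus the relevant comparison correlations:
TA (methods 1·2): 0.31 vs {0.23, 0.11} → pass.
TB (methods 1·2): 0.46 vs {0.23, 0.11} → pass.
0 of 2 fail.

0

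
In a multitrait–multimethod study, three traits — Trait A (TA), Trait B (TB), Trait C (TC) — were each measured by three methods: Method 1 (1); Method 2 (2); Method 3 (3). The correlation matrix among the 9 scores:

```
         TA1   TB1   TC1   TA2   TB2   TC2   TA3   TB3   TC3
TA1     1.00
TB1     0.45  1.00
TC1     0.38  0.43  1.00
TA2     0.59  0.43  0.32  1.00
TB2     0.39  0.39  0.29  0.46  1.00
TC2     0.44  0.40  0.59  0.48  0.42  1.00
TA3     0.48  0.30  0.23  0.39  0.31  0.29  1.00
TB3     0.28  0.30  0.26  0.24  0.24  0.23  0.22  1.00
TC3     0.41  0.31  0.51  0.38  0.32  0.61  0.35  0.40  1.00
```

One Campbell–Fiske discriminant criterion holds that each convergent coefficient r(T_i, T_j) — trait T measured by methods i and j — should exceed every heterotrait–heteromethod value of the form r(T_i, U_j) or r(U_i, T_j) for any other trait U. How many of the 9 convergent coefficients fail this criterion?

3

Convergent coefficients and their comparison sets:
TA (methods 1·2): 0.59 vs {0.39, 0.43, 0.44, 0.32} → pass.
TA (methods 1·3): 0.48 vs {0.28, 0.30, 0.41, 0.23} → pass.
TA (methods 2·3): 0.39 vs {0.24, 0.31, 0.38, 0.29} → pass.
TB (methods 1·2): 0.39 vs {0.43, 0.39, 0.40, 0.29} → fail.
TB (methods 1·3): 0.30 vs {0.30, 0.28, 0.31, 0.26} → fail.
TB (methods 2·3): 0.24 vs {0.31, 0.24, 0.32, 0.23} → fail.
TC (methods 1·2): 0.59 vs {0.32, 0.44, 0.29, 0.40} → pass.
TC (methods 1·3): 0.51 vs {0.23, 0.41, 0.26, 0.31} → pass.
TC (methods 2·3): 0.61 vs {0.29, 0.38, 0.23, 0.32} → pass.
3 of 9 fail.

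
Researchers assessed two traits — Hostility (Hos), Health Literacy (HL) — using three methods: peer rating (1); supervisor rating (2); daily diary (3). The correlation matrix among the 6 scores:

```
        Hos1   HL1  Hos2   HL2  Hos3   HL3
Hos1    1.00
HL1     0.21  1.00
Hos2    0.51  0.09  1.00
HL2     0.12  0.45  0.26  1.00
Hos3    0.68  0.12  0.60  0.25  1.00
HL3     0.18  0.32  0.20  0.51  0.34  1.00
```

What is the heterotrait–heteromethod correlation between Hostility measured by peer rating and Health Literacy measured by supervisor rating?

Different traits and methods: r(Hos1, HL2) = 0.12.

0.12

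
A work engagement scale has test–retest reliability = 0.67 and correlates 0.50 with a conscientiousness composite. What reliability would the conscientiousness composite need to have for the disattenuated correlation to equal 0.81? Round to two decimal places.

0.57

r_true = r_obs / √(r_xx · r_yy) ⇒ 0.81 = 0.50 / √(0.67 · r_yy).
√(0.67 · r_yy) = 0.50 / 0.81 = 0.6173; 0.67 · r_yy = 0.3811; r_yy = 0.3811 / 0.67 ≈ 0.57.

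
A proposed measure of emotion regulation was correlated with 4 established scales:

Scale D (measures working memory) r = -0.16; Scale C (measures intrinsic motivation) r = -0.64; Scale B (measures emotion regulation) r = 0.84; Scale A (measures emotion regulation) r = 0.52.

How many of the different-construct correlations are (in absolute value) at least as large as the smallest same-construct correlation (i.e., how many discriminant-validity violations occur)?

Convergent (same construct = emotion regulation): Scale B, Scale A.
Smallest convergent = 0.52. Discriminant |r|: 0.16, 0.64; count ≥ 0.52 → 1.

1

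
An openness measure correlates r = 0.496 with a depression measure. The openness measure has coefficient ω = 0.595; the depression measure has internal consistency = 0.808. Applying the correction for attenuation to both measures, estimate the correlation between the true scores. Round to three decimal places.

0.715

r_true = r_obs / √(r_xx · r_yy) = 0.496 / √(0.595 × 0.808) = 0.496 / √0.480760 = 0.496 / 0.6934 ≈ 0.715.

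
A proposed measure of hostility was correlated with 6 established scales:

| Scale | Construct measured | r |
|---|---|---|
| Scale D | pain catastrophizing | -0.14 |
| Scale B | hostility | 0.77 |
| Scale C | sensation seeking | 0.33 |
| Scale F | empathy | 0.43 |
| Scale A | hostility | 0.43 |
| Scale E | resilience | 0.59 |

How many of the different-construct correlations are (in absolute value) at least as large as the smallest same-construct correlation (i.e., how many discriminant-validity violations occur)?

2

Convergent (same construct = hostility): Scale B, Scale A.
Smallest convergent = 0.43. Discriminant |r|: 0.14, 0.33, 0.43, 0.59; count ≥ 0.43 → 2.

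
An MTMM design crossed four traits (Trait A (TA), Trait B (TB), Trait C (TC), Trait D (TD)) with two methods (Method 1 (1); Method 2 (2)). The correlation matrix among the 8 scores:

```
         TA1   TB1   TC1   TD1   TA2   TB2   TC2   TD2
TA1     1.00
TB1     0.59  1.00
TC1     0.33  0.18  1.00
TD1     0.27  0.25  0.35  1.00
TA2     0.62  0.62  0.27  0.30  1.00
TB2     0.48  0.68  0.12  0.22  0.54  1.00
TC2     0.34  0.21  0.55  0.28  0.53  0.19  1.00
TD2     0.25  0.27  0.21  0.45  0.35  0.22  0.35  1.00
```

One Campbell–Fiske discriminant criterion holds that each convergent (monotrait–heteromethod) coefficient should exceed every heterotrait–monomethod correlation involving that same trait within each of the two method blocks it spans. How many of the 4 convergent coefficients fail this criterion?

0

Each convergent coefficient versus the relevant comparison correlations:
TA (methods 1·2): 0.62 vs {0.59, 0.54, 0.33, 0.53, 0.27, 0.35} → pass.
TB (methods 1·2): 0.68 vs {0.59, 0.54, 0.18, 0.19, 0.25, 0.22} → pass.
TC (methods 1·2): 0.55 vs {0.33, 0.53, 0.18, 0.19, 0.35, 0.35} → pass.
TD (methods 1·2): 0.45 vs {0.27, 0.35, 0.25, 0.22, 0.35, 0.35} → pass.
0 of 4 fail.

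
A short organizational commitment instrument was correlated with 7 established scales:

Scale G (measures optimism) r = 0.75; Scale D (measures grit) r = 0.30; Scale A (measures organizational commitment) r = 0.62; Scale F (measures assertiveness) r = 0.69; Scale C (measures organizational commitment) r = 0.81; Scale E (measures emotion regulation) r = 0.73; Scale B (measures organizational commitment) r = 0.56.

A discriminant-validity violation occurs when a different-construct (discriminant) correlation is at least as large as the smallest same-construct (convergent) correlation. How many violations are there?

3

Convergent (same construct = organizational commitment): Scale A, Scale C, Scale B.
Smallest convergent = 0.56. Discriminant values: 0.75, 0.30, 0.69, 0.73; count ≥ 0.56 → 3.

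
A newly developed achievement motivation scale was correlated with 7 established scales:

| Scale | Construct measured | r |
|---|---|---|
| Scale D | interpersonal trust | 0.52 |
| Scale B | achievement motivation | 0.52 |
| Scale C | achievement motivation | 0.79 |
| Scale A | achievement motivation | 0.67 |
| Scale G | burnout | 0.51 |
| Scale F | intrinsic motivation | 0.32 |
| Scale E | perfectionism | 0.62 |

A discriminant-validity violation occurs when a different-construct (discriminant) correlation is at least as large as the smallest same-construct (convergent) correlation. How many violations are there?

2

Convergent (same construct = achievement motivation): Scale B, Scale C, Scale A.
Smallest convergent = 0.52. Discriminant values: 0.52, 0.51, 0.32, 0.62; count ≥ 0.52 → 2.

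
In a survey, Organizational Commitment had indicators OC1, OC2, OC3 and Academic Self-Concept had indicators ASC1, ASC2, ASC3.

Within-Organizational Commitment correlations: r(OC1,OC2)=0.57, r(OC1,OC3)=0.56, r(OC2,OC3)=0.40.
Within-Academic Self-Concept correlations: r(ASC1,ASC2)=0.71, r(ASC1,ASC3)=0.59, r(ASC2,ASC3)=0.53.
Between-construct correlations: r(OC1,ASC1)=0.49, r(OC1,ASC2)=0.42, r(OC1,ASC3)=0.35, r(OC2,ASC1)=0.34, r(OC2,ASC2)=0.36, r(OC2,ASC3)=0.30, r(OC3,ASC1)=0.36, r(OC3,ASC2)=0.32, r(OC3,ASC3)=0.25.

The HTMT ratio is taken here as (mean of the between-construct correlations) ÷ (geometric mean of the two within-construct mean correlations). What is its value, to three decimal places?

Mean between = 3.19/9 = 0.3544.
Mean within-OC = 1.53/3 = 0.5100; mean within-ASC = 1.83/3 = 0.6100.
Geometric mean = √(0.5100 × 0.6100) = 0.5578.
HTMT = 0.3544 / 0.5578 = 0.635.

0.635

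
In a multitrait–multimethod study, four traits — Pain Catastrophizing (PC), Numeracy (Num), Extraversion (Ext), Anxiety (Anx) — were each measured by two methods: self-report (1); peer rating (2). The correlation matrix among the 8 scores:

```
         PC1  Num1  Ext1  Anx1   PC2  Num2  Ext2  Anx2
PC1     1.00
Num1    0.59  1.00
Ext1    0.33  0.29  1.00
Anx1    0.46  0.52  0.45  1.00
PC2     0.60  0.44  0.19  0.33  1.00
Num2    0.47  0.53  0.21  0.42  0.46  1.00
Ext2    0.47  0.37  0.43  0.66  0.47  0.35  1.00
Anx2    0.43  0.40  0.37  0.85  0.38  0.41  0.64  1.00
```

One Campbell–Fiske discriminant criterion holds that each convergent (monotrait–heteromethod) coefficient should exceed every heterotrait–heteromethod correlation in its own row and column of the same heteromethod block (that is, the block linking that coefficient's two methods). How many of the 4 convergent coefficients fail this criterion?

1

Checking each validity diagonal entry against its comparison values:
PC (methods 1·2): 0.60 vs {0.47, 0.44, 0.47, 0.19, 0.43, 0.33} → pass.
Num (methods 1·2): 0.53 vs {0.44, 0.47, 0.37, 0.21, 0.40, 0.42} → pass.
Ext (methods 1·2): 0.43 vs {0.19, 0.47, 0.21, 0.37, 0.37, 0.66} → fail.
Anx (methods 1·2): 0.85 vs {0.33, 0.43, 0.42, 0.40, 0.66, 0.37} → pass.
1 of 4 fail.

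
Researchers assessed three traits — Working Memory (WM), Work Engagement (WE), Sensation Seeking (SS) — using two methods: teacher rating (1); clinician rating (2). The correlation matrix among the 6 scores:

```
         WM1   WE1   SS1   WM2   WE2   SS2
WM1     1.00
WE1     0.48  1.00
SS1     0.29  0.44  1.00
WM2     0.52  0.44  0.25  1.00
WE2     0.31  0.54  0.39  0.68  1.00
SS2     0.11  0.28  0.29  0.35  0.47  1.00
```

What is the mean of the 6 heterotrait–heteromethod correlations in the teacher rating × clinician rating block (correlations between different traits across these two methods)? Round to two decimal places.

0.30

HTHM values (method 1 × method 2): 0.31, 0.11, 0.44, 0.28, 0.25, 0.39; mean = 1.78/6 = 0.30.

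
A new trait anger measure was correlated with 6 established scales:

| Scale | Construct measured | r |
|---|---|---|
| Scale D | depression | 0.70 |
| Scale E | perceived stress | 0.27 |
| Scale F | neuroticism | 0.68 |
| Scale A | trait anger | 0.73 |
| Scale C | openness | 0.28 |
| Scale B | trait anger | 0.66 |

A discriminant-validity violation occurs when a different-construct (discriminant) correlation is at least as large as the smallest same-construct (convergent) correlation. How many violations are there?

2

Convergent (same construct = trait anger): Scale A, Scale B.
Smallest convergent = 0.66. Discriminant values: 0.70, 0.27, 0.68, 0.28; count ≥ 0.66 → 2.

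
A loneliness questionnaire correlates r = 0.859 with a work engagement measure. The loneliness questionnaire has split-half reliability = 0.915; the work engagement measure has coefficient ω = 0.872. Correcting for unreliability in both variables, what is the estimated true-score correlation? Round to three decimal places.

0.962

r_true = r_obs / √(r_xx · r_yy) = 0.859 / √(0.915 × 0.872) = 0.859 / √0.797880 = 0.859 / 0.8932 ≈ 0.962.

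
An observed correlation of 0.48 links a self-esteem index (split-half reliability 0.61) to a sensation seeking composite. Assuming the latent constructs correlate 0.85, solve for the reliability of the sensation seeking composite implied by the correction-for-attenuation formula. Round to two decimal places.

r_true = r_obs / √(r_xx · r_yy) ⇒ 0.85 = 0.48 / √(0.61 · r_yy).
√(0.61 · r_yy) = 0.48 / 0.85 = 0.5647; 0.61 · r_yy = 0.3189; r_yy = 0.3189 / 0.61 ≈ 0.52.

0.52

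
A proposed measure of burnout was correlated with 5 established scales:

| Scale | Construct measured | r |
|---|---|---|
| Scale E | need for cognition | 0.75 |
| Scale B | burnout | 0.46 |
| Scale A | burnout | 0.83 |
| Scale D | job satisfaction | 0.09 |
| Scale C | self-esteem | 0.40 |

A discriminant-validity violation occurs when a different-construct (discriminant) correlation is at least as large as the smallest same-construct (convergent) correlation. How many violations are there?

Convergent (same construct = burnout): Scale B, Scale A.
Smallest convergent = 0.46. Discriminant values: 0.75, 0.09, 0.40; count ≥ 0.46 → 1.

1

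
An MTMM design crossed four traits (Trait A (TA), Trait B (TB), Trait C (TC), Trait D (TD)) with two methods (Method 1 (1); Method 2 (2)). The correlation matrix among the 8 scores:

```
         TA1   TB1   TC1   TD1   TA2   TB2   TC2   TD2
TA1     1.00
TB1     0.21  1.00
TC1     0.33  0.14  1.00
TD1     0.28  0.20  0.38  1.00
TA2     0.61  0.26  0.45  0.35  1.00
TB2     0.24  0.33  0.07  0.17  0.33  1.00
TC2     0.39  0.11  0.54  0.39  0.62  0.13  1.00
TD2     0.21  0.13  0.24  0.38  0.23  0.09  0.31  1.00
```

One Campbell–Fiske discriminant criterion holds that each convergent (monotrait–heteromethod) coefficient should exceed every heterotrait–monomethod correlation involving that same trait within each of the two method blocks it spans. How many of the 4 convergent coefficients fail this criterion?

4

Each convergent coefficient versus the relevant comparison correlations:
TA (methods 1·2): 0.61 vs {0.21, 0.33, 0.33, 0.62, 0.28, 0.23} → fail.
TB (methods 1·2): 0.33 vs {0.21, 0.33, 0.14, 0.13, 0.20, 0.09} → fail.
TC (methods 1·2): 0.54 vs {0.33, 0.62, 0.14, 0.13, 0.38, 0.31} → fail.
TD (methods 1·2): 0.38 vs {0.28, 0.23, 0.20, 0.09, 0.38, 0.31} → fail.
4 of 4 fail.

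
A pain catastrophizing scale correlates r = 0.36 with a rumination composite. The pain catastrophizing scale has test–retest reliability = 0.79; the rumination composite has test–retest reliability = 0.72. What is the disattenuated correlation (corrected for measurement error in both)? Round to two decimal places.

r_true = r_obs / √(r_xx · r_yy) = 0.36 / √(0.79 × 0.72) = 0.36 / √0.5688 = 0.36 / 0.7542 ≈ 0.48.

0.48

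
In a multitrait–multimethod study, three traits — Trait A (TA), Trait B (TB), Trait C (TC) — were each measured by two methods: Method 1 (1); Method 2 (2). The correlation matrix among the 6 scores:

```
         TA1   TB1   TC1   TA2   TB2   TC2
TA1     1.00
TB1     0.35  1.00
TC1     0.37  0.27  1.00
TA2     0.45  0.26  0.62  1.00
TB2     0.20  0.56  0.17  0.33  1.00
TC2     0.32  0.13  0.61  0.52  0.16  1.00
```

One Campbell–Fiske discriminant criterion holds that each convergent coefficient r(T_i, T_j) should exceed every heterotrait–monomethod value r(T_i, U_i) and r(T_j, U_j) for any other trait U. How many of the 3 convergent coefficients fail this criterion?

Checking each validity diagonal entry against its comparison values:
TA (methods 1·2): 0.45 vs {0.35, 0.33, 0.37, 0.52} → fail.
TB (methods 1·2): 0.56 vs {0.35, 0.33, 0.27, 0.16} → pass.
TC (methods 1·2): 0.61 vs {0.37, 0.52, 0.27, 0.16} → pass.
1 of 3 fail.

1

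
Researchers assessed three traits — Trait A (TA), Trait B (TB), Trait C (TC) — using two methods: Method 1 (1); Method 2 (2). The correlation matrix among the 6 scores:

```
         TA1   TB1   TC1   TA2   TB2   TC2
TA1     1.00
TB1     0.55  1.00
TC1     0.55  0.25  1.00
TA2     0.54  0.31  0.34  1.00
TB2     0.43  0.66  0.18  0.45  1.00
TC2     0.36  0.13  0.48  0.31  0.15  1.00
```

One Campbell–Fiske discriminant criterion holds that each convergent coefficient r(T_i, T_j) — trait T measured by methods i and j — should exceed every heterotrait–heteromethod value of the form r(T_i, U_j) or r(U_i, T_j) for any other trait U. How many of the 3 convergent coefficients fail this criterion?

0

Convergent coefficients and their comparison sets:
TA (methods 1·2): 0.54 vs {0.43, 0.31, 0.36, 0.34} → pass.
TB (methods 1·2): 0.66 vs {0.31, 0.43, 0.13, 0.18} → pass.
TC (methods 1·2): 0.48 vs {0.34, 0.36, 0.18, 0.13} → pass.
0 of 3 fail.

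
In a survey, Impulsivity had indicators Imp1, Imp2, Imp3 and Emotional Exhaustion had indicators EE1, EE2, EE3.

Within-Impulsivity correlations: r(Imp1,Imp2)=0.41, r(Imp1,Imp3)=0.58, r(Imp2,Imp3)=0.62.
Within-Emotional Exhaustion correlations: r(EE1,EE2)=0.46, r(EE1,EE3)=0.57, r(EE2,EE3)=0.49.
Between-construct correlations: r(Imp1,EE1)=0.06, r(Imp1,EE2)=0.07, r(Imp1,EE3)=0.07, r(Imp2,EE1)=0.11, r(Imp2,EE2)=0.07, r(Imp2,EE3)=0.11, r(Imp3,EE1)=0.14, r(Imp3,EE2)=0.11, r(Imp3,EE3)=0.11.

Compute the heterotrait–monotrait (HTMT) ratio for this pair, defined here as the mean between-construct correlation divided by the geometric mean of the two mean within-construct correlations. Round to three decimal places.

0.181

Between-construct mean = 0.85/9 = 0.0944.
Mean within-Imp = 1.61/3 = 0.5367; mean within-EE = 1.52/3 = 0.5067.
Geometric mean = √(0.5367 × 0.5067) = 0.5215.
HTMT = 0.0944 / 0.5215 = 0.181.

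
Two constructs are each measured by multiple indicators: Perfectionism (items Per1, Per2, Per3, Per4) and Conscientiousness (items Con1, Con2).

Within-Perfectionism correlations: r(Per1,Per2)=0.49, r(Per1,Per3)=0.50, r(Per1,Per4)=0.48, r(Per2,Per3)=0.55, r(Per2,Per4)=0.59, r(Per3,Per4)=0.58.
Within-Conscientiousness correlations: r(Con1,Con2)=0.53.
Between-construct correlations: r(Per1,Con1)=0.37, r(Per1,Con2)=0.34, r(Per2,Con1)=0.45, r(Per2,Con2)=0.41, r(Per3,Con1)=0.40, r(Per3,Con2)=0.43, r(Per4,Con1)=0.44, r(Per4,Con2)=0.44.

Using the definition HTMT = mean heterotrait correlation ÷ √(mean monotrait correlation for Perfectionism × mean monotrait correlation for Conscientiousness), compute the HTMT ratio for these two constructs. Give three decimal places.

0.772

Mean between = 3.28/8 = 0.4100.
Mean within-Per = 3.19/6 = 0.5317; mean within-Con = 0.53/1 = 0.5300.
Geometric mean = √(0.5317 × 0.5300) = 0.5308.
HTMT = 0.4100 / 0.5308 = 0.772.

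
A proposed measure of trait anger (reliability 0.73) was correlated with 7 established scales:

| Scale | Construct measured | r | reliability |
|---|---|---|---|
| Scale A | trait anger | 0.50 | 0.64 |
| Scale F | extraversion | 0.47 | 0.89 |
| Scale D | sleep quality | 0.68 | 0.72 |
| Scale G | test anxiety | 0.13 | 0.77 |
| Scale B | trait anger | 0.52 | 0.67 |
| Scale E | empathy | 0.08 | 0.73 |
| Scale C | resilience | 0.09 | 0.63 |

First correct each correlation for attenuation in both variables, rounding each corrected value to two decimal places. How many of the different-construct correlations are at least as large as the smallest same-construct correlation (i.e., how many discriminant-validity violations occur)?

Disattenuated r (r / √(r_scale · r_new)):
  Scale A (conv): 0.50 / √(0.64·0.73) = 0.73
  Scale F (disc): 0.47 / √(0.89·0.73) = 0.58
  Scale D (disc): 0.68 / √(0.72·0.73) = 0.94
  Scale G (disc): 0.13 / √(0.77·0.73) = 0.17
  Scale B (conv): 0.52 / √(0.67·0.73) = 0.74
  Scale E (disc): 0.08 / √(0.73·0.73) = 0.11
  Scale C (disc): 0.09 / √(0.63·0.73) = 0.13
Smallest convergent = 0.73. Discriminant values: 0.58, 0.94, 0.17, 0.11, 0.13; count ≥ 0.73 → 1.

1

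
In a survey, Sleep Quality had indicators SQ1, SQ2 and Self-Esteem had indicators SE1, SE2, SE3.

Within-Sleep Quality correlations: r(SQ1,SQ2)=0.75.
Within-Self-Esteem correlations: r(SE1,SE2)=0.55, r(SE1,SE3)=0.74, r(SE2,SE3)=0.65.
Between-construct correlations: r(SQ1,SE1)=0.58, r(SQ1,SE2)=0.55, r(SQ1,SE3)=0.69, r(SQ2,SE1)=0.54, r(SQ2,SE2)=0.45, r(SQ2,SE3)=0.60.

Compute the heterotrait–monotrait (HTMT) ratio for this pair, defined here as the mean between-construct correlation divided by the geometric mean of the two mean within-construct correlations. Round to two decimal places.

0.82

Mean heterotrait r = 3.41/6 = 0.5683.
Mean within-SQ = 0.75/1 = 0.7500; mean within-SE = 1.94/3 = 0.6467.
Geometric mean = √(0.7500 × 0.6467) = 0.6964.
HTMT = 0.5683 / 0.6964 = 0.82.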